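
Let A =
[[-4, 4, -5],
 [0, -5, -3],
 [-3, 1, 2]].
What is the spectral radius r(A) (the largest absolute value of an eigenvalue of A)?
r(A) ≈ 5.8717

The eigenvalues of A are the roots of its characteristic polynomial. With M = A (coefficients from the trace, the sum of principal 2x2 minors, and det A):
  p(λ) = det(λ I - M) = λ^3 + 7λ^2 - 10λ - 139.
No integer candidate from the rational root theorem (±divisors of 139) is a root, so the roots are irrational. The cubic discriminant is Δ = -146919 < 0, so there is one real root and a complex-conjugate pair. p(4) = -3 and p(5) = 111 have opposite signs, so a root lies in (4, 5); Newton's method refines it to λ ≈ 4.0317. Dividing out (λ - (4.0317)) leaves approximately λ^2 + 11.0317λ + 34.4767. For λ^2 + 11.0317λ + 34.4767 the discriminant is -16.208. It is negative, so the remaining roots are the complex-conjugate pair λ ≈ -5.5159 ± 2.013i. Their product equals the constant term, so |λ|^2 ≈ 34.4767 and |λ| ≈ 5.8717.
Thus the eigenvalues (to 4 decimals) are 4.0317 (modulus 4.0317); -5.5159 ± 2.013i (modulus 5.8717). The spectral radius is the largest modulus: r(A) ≈ 5.8717. (Cross-check: r(A) ≤ ||A||_2 ≈ 7.7202; equality holds whenever A is normal, though it can also hold for some non-normal A.)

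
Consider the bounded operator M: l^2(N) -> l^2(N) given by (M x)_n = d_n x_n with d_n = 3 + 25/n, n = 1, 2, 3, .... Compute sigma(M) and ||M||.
sigma(M) = {3 + 25/n : n ≥ 1} ∪ {3}; ||M|| = 28

A bounded diagonal operator on l^2 with diagonal entries d_n has spectrum equal to the closure of {d_n : n ≥ 1}: every d_n is an eigenvalue (with eigenvector e_n), so {d_n} ⊂ sigma(M); the spectrum is closed, so its closure is too; and for lambda not in the closure, (M - lambda I) has bounded inverse (the diagonal entries 1/(d_n - lambda) are bounded). For our sequence d_n = 3 + 25/n, n = 1, 2, 3, ...:
  - {d_n} = {3 + 25/n : n ≥ 1}; the only limit point is 3
  - closure = {3 + 25/n : n ≥ 1} ∪ {3}
For the norm: a diagonal operator has ||M|| = sup_n |d_n|. Here d_n = 3 + 25/n is positive and decreasing, so sup_n |d_n| = d_1 = 3 + 25 = 28. So ||M|| = 28.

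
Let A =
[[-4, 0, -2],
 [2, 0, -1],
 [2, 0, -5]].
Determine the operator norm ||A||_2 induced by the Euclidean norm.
||A||_2 = sqrt(32) ≈ 5.6569 (= sqrt(largest eigenvalue of A^T A))

||A||_2 = sigma_max(A) = sqrt(lambda_max(A^T A)). Form the symmetric matrix M = A^T A =
[[24, 0, -4],
 [0, 0, 0],
 [-4, 0, 30]].
Its characteristic polynomial (trace, sum of principal 2x2 minors, determinant of M give the coefficients) is
  p(λ) = det(λ I - M) = λ^3 - 54λ^2 + 704λ.
The constant term is 0, so λ = 0 is a root. Dividing out λ leaves p(λ) = λ(λ^2 - 54λ + 704). For λ^2 - 54λ + 704 the discriminant is 100. It is a perfect square (10^2), so the roots are rational: λ = (54 ± 10)/2 = 32, 22.
So the eigenvalues of A^T A are ≈ 0, 22, 32 (all ≥ 0, as they must be for A^T A). The largest is λ_max = 32, hence ||A||_2 = sqrt(λ_max) = sqrt(32) ≈ 5.6569.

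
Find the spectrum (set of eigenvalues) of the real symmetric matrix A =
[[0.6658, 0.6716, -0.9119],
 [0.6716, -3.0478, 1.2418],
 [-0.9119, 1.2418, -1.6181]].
sigma(A) ≈ {-4, -1, 1}

A is real symmetric, so its spectrum consists of real eigenvalues. Expanding the characteristic polynomial of the displayed matrix gives
  det(λ I - A) = p(λ) = λ^3 + (4)λ^2 + (-1)λ + (-4).
Solving p(λ) = 0 yields eigenvalues ≈ -4, -1, 1. (A is shown rounded to 4 decimals, so these recover the underlying integer eigenvalues to within that precision.)
Verification: the trace of A = -4 equals the sum of eigenvalues -4, and det(A) ≈ 4.0000 matches the eigenvalue product 4.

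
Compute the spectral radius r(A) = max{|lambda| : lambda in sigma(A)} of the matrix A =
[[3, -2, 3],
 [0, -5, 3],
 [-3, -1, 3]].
r(A) ≈ 4.3661

The eigenvalues of A are the roots of its characteristic polynomial. With M = A (coefficients from the trace, the sum of principal 2x2 minors, and det A):
  p(λ) = det(λ I - M) = λ^3 - λ^2 - 9λ + 63.
No integer candidate from the rational root theorem (±divisors of 63) is a root, so the roots are irrational. The cubic discriminant is Δ = -93708 < 0, so there is one real root and a complex-conjugate pair. p(-5) = -42 and p(-4) = 19 have opposite signs, so a root lies in (-5, -4); Newton's method refines it to λ ≈ -4.3661. Dividing out (λ - (-4.3661)) leaves approximately λ^2 - 5.3661λ + 14.4292. For λ^2 - 5.3661λ + 14.4292 the discriminant is -28.9216. It is negative, so the remaining roots are the complex-conjugate pair λ ≈ 2.6831 ± 2.6889i. Their product equals the constant term, so |λ|^2 ≈ 14.4292 and |λ| ≈ 3.7986.
Thus the eigenvalues (to 4 decimals) are -4.3661 (modulus 4.3661); 2.6831 ± 2.6889i (modulus 3.7986). The spectral radius is the largest modulus: r(A) ≈ 4.3661. (Cross-check: r(A) ≤ ||A||_2 ≈ 7.2584; equality holds whenever A is normal, though it can also hold for some non-normal A.)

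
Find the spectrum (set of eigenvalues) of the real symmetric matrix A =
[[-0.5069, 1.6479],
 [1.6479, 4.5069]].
sigma(A) ≈ {-1, 5}

A is real symmetric, so its spectrum consists of real eigenvalues. Expanding the characteristic polynomial of the displayed matrix gives
  det(λ I - A) = p(λ) = λ^2 + (-4)λ + (-5).
Solving p(λ) = 0 yields eigenvalues ≈ -1, 5. (A is shown rounded to 4 decimals, so these recover the underlying integer eigenvalues to within that precision.)
Verification: the trace of A = 4 equals the sum of eigenvalues 4, and det(A) ≈ -5.0001 matches the eigenvalue product -5.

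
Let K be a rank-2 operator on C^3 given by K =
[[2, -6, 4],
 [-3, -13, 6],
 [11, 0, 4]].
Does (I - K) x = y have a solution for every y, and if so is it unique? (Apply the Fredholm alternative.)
(I - K) is invertible (det(I - K) = -124 ≠ 0), so for every y in C^3 the equation (I - K) x = y has a unique solution.

K has rank 2 and factors as K = U V^T = u1 v1^T + u2 v2^T with u1 = (0, 2, -3), v1 = (-3, -2, 0), u2 = (-2, -3, -2), v2 = (-1, 3, -2) (multiplying out reproduces the displayed K). The nonzero eigenvalues of U V^T coincide with those of the 2 x 2 matrix G = V^T U = [[v1·u1, v1·u2], [v2·u1, v2·u2]] = [[-4, 12], [12, -3]], and by the Sylvester determinant identity det(I_3 - U V^T) = det(I_2 - V^T U) = det([[5, -12], [-12, 4]]) = (5)(4) - (-12)(-12) = -124. (Direct check: I - K =
[[-1, 6, -4],
 [3, 14, -6],
 [-11, 0, -3]]
has determinant -124.) The finite-dimensional Fredholm alternative says: either (I - K) is invertible, or ker(I - K) ≠ {0} and then range(I - K) = ker((I - K)^*)^⊥, with dim ker(I - K) = dim ker((I - K)^*). Since det(I - K) ≠ 0, 1 is not an eigenvalue of K and ker(I - K) = {0}, so we are in the first case: for every y there is a unique x = (I - K)^(-1) y. (Explicitly, by the Woodbury identity, (I - U V^T)^(-1) = I + U (I_2 - G)^(-1) V^T.)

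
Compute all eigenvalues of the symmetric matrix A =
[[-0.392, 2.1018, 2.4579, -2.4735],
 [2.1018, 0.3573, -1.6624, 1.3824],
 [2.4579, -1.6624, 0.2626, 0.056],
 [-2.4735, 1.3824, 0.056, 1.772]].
sigma(A) ≈ {-5, 1, 2, 4}

A is real symmetric, so its spectrum consists of real eigenvalues. Expanding the characteristic polynomial of the displayed matrix gives
  det(λ I - A) = p(λ) = λ^4 + (-2)λ^3 + (-21)λ^2 + (62)λ + (-40).
Solving p(λ) = 0 yields eigenvalues ≈ -5, 1, 2, 4. (A is shown rounded to 4 decimals, so these recover the underlying integer eigenvalues to within that precision.)
Verification: the trace of A = 2 equals the sum of eigenvalues 2, and det(A) ≈ -39.9997 matches the eigenvalue product -40.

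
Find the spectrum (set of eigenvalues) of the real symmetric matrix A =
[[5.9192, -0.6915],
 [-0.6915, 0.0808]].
sigma(A) ≈ {0, 6}

A is real symmetric, so its spectrum consists of real eigenvalues. Expanding the characteristic polynomial of the displayed matrix gives
  det(λ I - A) = p(λ) = λ^2 + (-6)λ + (0).
Solving p(λ) = 0 yields eigenvalues ≈ 0, 6. (A is shown rounded to 4 decimals, so these recover the underlying integer eigenvalues to within that precision.)
Verification: the trace of A = 6 equals the sum of eigenvalues 6, and det(A) ≈ 0.0001 matches the eigenvalue product 0.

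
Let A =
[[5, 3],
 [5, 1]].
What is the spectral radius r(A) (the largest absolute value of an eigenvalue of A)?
r(A) = (6 + sqrt(76))/2 ≈ 7.3589

The eigenvalues of A are the roots of its characteristic polynomial. With M = A (coefficients from the trace and determinant):
  p(λ) = det(λ I - M) = λ^2 - 6λ - 10.
For λ^2 - 6λ - 10 the discriminant is 76. It is nonnegative but not a perfect square, so the roots are real and irrational: λ = (6 ± sqrt(76))/2 ≈ 7.3589, -1.3589.
Thus the eigenvalues (to 4 decimals) are 7.3589 (modulus 7.3589); -1.3589 (modulus 1.3589). The spectral radius is the largest modulus: r(A) = (6 + sqrt(76))/2 ≈ 7.3589. (Cross-check: r(A) ≤ ||A||_2 ≈ 7.6344; equality holds whenever A is normal, though it can also hold for some non-normal A.)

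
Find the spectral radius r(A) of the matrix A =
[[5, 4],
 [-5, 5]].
r(A) = sqrt(45) ≈ 6.7082

The eigenvalues of A are the roots of its characteristic polynomial. With M = A (coefficients from the trace and determinant):
  p(λ) = det(λ I - M) = λ^2 - 10λ + 45.
For λ^2 - 10λ + 45 the discriminant is -80. It is negative, so the roots are the complex-conjugate pair λ = 5 ± (sqrt(80)/2) i ≈ 5 ± 4.4721i. For a conjugate pair the product of the roots equals the constant term, so |λ|^2 = 45 and |λ| = sqrt(45) ≈ 6.7082.
Thus the eigenvalues (to 4 decimals) are 5 ± 4.4721i (modulus 6.7082). The spectral radius is the largest modulus: r(A) = sqrt(45) ≈ 6.7082. (Cross-check: r(A) ≤ ||A||_2 ≈ 7.2268; equality holds whenever A is normal, though it can also hold for some non-normal A.)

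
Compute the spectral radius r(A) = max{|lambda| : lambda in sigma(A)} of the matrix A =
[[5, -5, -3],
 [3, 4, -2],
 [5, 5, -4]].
r(A) ≈ 5.3893

The eigenvalues of A are the roots of its characteristic polynomial. With M = A (coefficients from the trace, the sum of principal 2x2 minors, and det A):
  p(λ) = det(λ I - M) = λ^3 - 5λ^2 + 24λ + 25.
No integer candidate from the rational root theorem (±divisors of 25) is a root, so the roots are irrational. The cubic discriminant is Δ = -99271 < 0, so there is one real root and a complex-conjugate pair. p(-1) = -5 and p(0) = 25 have opposite signs, so a root lies in (-1, 0); Newton's method refines it to λ ≈ -0.8607. Dividing out (λ - (-0.8607)) leaves approximately λ^2 - 5.8607λ + 29.0446. For λ^2 - 5.8607λ + 29.0446 the discriminant is -81.8301. It is negative, so the remaining roots are the complex-conjugate pair λ ≈ 2.9304 ± 4.523i. Their product equals the constant term, so |λ|^2 ≈ 29.0446 and |λ| ≈ 5.3893.
Thus the eigenvalues (to 4 decimals) are -0.8607 (modulus 0.8607); 2.9304 ± 4.523i (modulus 5.3893). The spectral radius is the largest modulus: r(A) ≈ 5.3893. (Cross-check: r(A) ≤ ||A||_2 ≈ 9.862; equality holds whenever A is normal, though it can also hold for some non-normal A.)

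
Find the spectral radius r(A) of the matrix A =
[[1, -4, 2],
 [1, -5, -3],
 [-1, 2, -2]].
r(A) = sqrt(10) ≈ 3.1623

The eigenvalues of A are the roots of its characteristic polynomial. With M = A (coefficients from the trace, the sum of principal 2x2 minors, and det A):
  p(λ) = det(λ I - M) = λ^3 + 6λ^2 + 15λ + 10.
By the rational root theorem any rational root is an integer divisor of 10. Testing λ = -1: p(-1) = -1 + 6 - 15 + 10 = 0, so λ = -1 is a root. Dividing out (λ + 1) leaves p(λ) = (λ + 1)(λ^2 + 5λ + 10). For λ^2 + 5λ + 10 the discriminant is -15. It is negative, so the roots are the complex-conjugate pair λ = -5/2 ± (sqrt(15)/2) i ≈ -2.5 ± 1.9365i. For a conjugate pair the product of the roots equals the constant term, so |λ|^2 = 10 and |λ| = sqrt(10) ≈ 3.1623.
Thus the eigenvalues (to 4 decimals) are -2.5 ± 1.9365i (modulus 3.1623); -1 (modulus 1). The spectral radius is the largest modulus: r(A) = sqrt(10) ≈ 3.1623. (Cross-check: r(A) ≤ ||A||_2 ≈ 6.9237; equality holds whenever A is normal, though it can also hold for some non-normal A.)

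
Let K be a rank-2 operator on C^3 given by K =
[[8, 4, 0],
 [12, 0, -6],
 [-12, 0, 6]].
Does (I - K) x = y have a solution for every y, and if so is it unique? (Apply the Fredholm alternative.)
(I - K) is invertible (det(I - K) = -13 ≠ 0), so for every y in C^3 the equation (I - K) x = y has a unique solution.

K has rank 2 and factors as K = U V^T = u1 v1^T + u2 v2^T with u1 = (1, 3, -3), v1 = (2, -2, -3), u2 = (3, 3, -3), v2 = (2, 2, 1) (multiplying out reproduces the displayed K). The nonzero eigenvalues of U V^T coincide with those of the 2 x 2 matrix G = V^T U = [[v1·u1, v1·u2], [v2·u1, v2·u2]] = [[5, 9], [5, 9]], and by the Sylvester determinant identity det(I_3 - U V^T) = det(I_2 - V^T U) = det([[-4, -9], [-5, -8]]) = (-4)(-8) - (-9)(-5) = -13. (Direct check: I - K =
[[-7, -4, 0],
 [-12, 1, 6],
 [12, 0, -5]]
has determinant -13.) The finite-dimensional Fredholm alternative says: either (I - K) is invertible, or ker(I - K) ≠ {0} and then range(I - K) = ker((I - K)^*)^⊥, with dim ker(I - K) = dim ker((I - K)^*). Since det(I - K) ≠ 0, 1 is not an eigenvalue of K and ker(I - K) = {0}, so we are in the first case: for every y there is a unique x = (I - K)^(-1) y. (Explicitly, by the Woodbury identity, (I - U V^T)^(-1) = I + U (I_2 - G)^(-1) V^T.)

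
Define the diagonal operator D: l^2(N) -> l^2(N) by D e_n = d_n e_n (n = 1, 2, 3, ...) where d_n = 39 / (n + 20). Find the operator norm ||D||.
||D|| = 13/7 (attained at n = 1)

For D diagonal, ||D|| = sup_n |d_n| = sup_n 39/(n + 20). This is positive and strictly decreasing in n, so the supremum is attained at n = 1: d_1 = 39/(1 + 20) = 13/7. Hence ||D|| = 13/7.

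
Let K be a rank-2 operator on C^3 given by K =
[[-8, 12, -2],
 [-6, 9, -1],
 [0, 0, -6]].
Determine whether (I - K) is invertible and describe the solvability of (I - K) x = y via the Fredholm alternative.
(I - K) is singular (det(I - K) = 0, i.e. 1 ∈ sigma(K)). (I - K) x = y is solvable iff y ⊥ ker((I - K)^*) = span{(-14, 21, 1)}, i.e. iff -14y_1 + 21y_2 + y_3 = 0. When solvable, x is determined up to adding multiples of (4, 3, 0) (ker(I - K) = span{(4, 3, 0)}, dimension 1).

K has rank 2 and factors as K = U V^T = u1 v1^T + u2 v2^T with u1 = (1, 1, -3), v1 = (-2, 3, 1), u2 = (-3, -2, -3), v2 = (2, -3, 1) (multiplying out reproduces the displayed K). The nonzero eigenvalues of U V^T coincide with those of the 2 x 2 matrix G = V^T U = [[v1·u1, v1·u2], [v2·u1, v2·u2]] = [[-2, -3], [-4, -3]], and by the Sylvester determinant identity det(I_3 - U V^T) = det(I_2 - V^T U) = det([[3, 3], [4, 4]]) = (3)(4) - (3)(4) = 0. (Direct check: I - K =
[[9, -12, 2],
 [6, -8, 1],
 [0, 0, 7]]
has determinant 0.) So 1 is an eigenvalue of K and (I - K) is not invertible. The finite-dimensional Fredholm alternative says: either (I - K) is invertible, or ker(I - K) ≠ {0} and then range(I - K) = ker((I - K)^*)^⊥, with dim ker(I - K) = dim ker((I - K)^*). We are in the second case, so we compute both kernels via the 2 x 2 reduction. If (I - U V^T) x = 0 then x = U (V^T x) lies in the column space of U; writing x = U b gives U (I_2 - G) b = 0, and since u1, u2 are independent, (I_2 - G) b = 0. With I_2 - G = [[3, 3], [4, 4]] (singular, as its determinant is 0) a null vector is b = (1, -1), so ker(I - K) = span{1·u1 + (-1)·u2} = span{(4, 3, 0)}. For the adjoint, (I - K)^* = I - K^T = I - V U^T, and the same argument gives ker((I - K)^*) = {V a : (I_2 - G)^T a = 0}; (I_2 - G)^T = [[3, 4], [3, 4]] has null vector a = (4, -3), so ker((I - K)^*) = span{4·v1 + (-3)·v2} = span{(-14, 21, 1)}. (Both kernels are 1-dimensional, matching rank(I - K) = 2.) Therefore (I - K) x = y is solvable iff <y, (-14, 21, 1)> = 0, i.e. iff -14y_1 + 21y_2 + y_3 = 0; when solvable the solution set is the line x_p + c·(4, 3, 0), c ∈ C.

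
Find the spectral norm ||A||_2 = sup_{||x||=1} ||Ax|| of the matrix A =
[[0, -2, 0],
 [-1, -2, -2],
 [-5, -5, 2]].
||A||_2 ≈ 7.6564 (= sqrt(largest eigenvalue of A^T A))

||A||_2 = sigma_max(A) = sqrt(lambda_max(A^T A)). Form the symmetric matrix M = A^T A =
[[26, 27, -8],
 [27, 33, -6],
 [-8, -6, 8]].
Its characteristic polynomial (trace, sum of principal 2x2 minors, determinant of M give the coefficients) is
  p(λ) = det(λ I - M) = λ^3 - 67λ^2 + 501λ - 576.
No integer candidate from the rational root theorem (±divisors of 576) is a root, so the roots are irrational. The cubic discriminant is Δ = 269844237 > 0, so there are three distinct real roots. p(1) = -141 and p(2) = 166 have opposite signs, so a root lies in (1, 2); Newton's method refines it to λ ≈ 1.41. p(6) = 234 and p(7) = -9 have opposite signs, so a root lies in (6, 7); Newton's method refines it to λ ≈ 6.9688. p(58) = -1794 and p(59) = 1135 have opposite signs, so a root lies in (58, 59); Newton's method refines it to λ ≈ 58.6212. Check (Vieta): the three roots sum to 67, matching tr M = 67.
So the eigenvalues of A^T A are ≈ 1.41, 6.9688, 58.6212 (all ≥ 0, as they must be for A^T A). The largest is λ_max ≈ 58.6212, hence ||A||_2 = sqrt(λ_max) ≈ 7.6564.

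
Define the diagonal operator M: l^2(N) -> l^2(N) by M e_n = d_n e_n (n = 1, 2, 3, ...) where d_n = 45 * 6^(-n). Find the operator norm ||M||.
||M|| = 15/2 (attained at n = 1)

For M diagonal, ||M|| = sup_n |d_n|. The sequence d_n = 45 * 6^(-n) is positive and strictly decreasing (ratio 6^(-1) < 1), so the supremum is d_1 = 45/6 = 15/2. Hence ||M|| = 15/2.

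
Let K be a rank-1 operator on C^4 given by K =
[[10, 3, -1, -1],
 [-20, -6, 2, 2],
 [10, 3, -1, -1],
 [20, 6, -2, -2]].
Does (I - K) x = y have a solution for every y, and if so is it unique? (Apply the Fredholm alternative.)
(I - K) is singular (det(I - K) = 0, i.e. 1 ∈ sigma(K)). (I - K) x = y is solvable iff y ⊥ ker((I - K)^*) = span{(10, 3, -1, -1)}, i.e. iff 10y_1 + 3y_2 - y_3 - y_4 = 0. When solvable, the solutions are x = y + c·(1, -2, 1, 2), c arbitrary (ker(I - K) = span{(1, -2, 1, 2)}, dimension 1).

K has rank 1, so it is an outer product K = u v^T: every row of K is a multiple of one row vector. Reading off the entries, u = (1, -2, 1, 2) and v = (10, 3, -1, -1) (row i of K equals u_i·v^T). A rank-one matrix u v^T satisfies K u = u (v·u) and kills the (3)-dimensional subspace v^⊥, so its characteristic polynomial is lambda^3 (lambda - v·u) with v·u = tr K = 1. Hence the eigenvalues of I - K are 1 (multiplicity 3) and 1 - (1) = 0, so det(I - K) = 0. (Direct check: I - K =
[[-9, -3, 1, 1],
 [20, 7, -2, -2],
 [-10, -3, 2, 1],
 [-20, -6, 2, 3]]
has determinant 0.) So 1 is an eigenvalue of K and (I - K) is not invertible. The finite-dimensional Fredholm alternative says: either (I - K) is invertible, or ker(I - K) ≠ {0} and then range(I - K) = ker((I - K)^*)^⊥, with dim ker(I - K) = dim ker((I - K)^*). We are in the second case, so we need both kernels. Kernel of I - K: (I - K) u = u - u (v·u) = u - u = 0, so ker(I - K) = span{u} = span{(1, -2, 1, 2)} (it is exactly 1-dimensional because rank(I - K) = 3). Kernel of the adjoint: K is real, so (I - K)^* = I - K^T = I - v u^T, and (I - v u^T) v = v - v (u·v) = 0; hence ker((I - K)^*) = span{v} = span{(10, 3, -1, -1)}. Therefore (I - K) x = y is solvable iff <y, v> = 0, i.e. iff 10y_1 + 3y_2 - y_3 - y_4 = 0. When this holds, K y = u (v·y) = 0, so (I - K) y = y and x = y is a particular solution; the full solution set is the line x = y + c·u = y + c·(1, -2, 1, 2), c ∈ C.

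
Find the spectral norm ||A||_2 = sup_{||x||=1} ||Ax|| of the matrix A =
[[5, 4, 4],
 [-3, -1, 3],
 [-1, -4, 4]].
||A||_2 ≈ 7.84 (= sqrt(largest eigenvalue of A^T A))

||A||_2 = sigma_max(A) = sqrt(lambda_max(A^T A)). Form the symmetric matrix M = A^T A =
[[35, 27, 7],
 [27, 33, -3],
 [7, -3, 41]].
Its characteristic polynomial (trace, sum of principal 2x2 minors, determinant of M give the coefficients) is
  p(λ) = det(λ I - M) = λ^3 - 109λ^2 + 3156λ - 14400.
No integer candidate from the rational root theorem (±divisors of 14400) is a root, so the roots are irrational. The cubic discriminant is Δ = 1572916752 > 0, so there are three distinct real roots. p(5) = -1220 and p(6) = 828 have opposite signs, so a root lies in (5, 6); Newton's method refines it to λ ≈ 5.5847. p(41) = 688 and p(42) = -36 have opposite signs, so a root lies in (41, 42); Newton's method refines it to λ ≈ 41.9492. p(61) = -492 and p(62) = 604 have opposite signs, so a root lies in (61, 62); Newton's method refines it to λ ≈ 61.466. Check (Vieta): the three roots sum to 109, matching tr M = 109.
So the eigenvalues of A^T A are ≈ 5.5847, 41.9492, 61.466 (all ≥ 0, as they must be for A^T A). The largest is λ_max ≈ 61.466, hence ||A||_2 = sqrt(λ_max) ≈ 7.84.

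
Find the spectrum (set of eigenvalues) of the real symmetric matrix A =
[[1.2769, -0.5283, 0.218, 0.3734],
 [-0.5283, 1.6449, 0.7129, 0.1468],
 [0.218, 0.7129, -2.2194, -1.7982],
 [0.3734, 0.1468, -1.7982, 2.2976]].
sigma(A) ≈ {-3, 1, 2, 3}

A is real symmetric, so its spectrum consists of real eigenvalues. Expanding the characteristic polynomial of the displayed matrix gives
  det(λ I - A) = p(λ) = λ^4 + (-3)λ^3 + (-7)λ^2 + (27)λ + (-18).
Solving p(λ) = 0 yields eigenvalues ≈ -3, 1, 2, 3. (A is shown rounded to 4 decimals, so these recover the underlying integer eigenvalues to within that precision.)
Verification: the trace of A = 3 equals the sum of eigenvalues 3, and det(A) ≈ -17.9995 matches the eigenvalue product -18.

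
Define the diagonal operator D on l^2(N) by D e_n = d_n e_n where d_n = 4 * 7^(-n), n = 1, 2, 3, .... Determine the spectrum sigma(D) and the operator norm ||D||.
sigma(D) = {4 * 7^(-n) : n ≥ 1} ∪ {0}; ||D|| = 4/7

A bounded diagonal operator on l^2 with diagonal entries d_n has spectrum equal to the closure of {d_n : n ≥ 1}: every d_n is an eigenvalue (with eigenvector e_n), so {d_n} ⊂ sigma(D); the spectrum is closed, so its closure is too; and for lambda not in the closure, (D - lambda I) has bounded inverse (the diagonal entries 1/(d_n - lambda) are bounded). For our sequence d_n = 4 * 7^(-n), n = 1, 2, 3, ...:
  - {d_n} = {4 * 7^(-n) : n ≥ 1}; the only limit point is 0
  - closure = {4 * 7^(-n) : n ≥ 1} ∪ {0}
For the norm: a diagonal operator has ||D|| = sup_n |d_n|. Here d_n = 4 * 7^(-n) is positive and decreasing, so sup_n |d_n| = d_1 = 4/7. So ||D|| = 4/7.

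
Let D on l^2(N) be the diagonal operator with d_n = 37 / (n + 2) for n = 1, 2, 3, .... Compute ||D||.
||D|| = 37/3 (attained at n = 1)

For D diagonal, ||D|| = sup_n |d_n| = sup_n 37/(n + 2). This is positive and strictly decreasing in n, so the supremum is attained at n = 1: d_1 = 37/(1 + 2) = 37/3. Hence ||D|| = 37/3.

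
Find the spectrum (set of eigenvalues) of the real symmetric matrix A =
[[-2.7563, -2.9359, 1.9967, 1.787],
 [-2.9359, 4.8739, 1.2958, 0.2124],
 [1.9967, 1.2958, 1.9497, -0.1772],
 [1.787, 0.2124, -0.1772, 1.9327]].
sigma(A) ≈ {-5, 2, 3, 6}

A is real symmetric, so its spectrum consists of real eigenvalues. Expanding the characteristic polynomial of the displayed matrix gives
  det(λ I - A) = p(λ) = λ^4 + (-6)λ^3 + (-19)λ^2 + (143.9979)λ + (-179.9967).
Solving p(λ) = 0 yields eigenvalues ≈ -5, 2, 3, 6. (A is shown rounded to 4 decimals, so these recover the underlying integer eigenvalues to within that precision.)
Verification: the trace of A = 6 equals the sum of eigenvalues 6, and det(A) ≈ -179.9967 matches the eigenvalue product -180.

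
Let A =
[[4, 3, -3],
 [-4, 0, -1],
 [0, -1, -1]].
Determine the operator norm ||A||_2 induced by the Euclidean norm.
||A||_2 ≈ 6.4061 (= sqrt(largest eigenvalue of A^T A))

||A||_2 = sigma_max(A) = sqrt(lambda_max(A^T A)). Form the symmetric matrix M = A^T A =
[[32, 12, -8],
 [12, 10, -8],
 [-8, -8, 11]].
Its characteristic polynomial (trace, sum of principal 2x2 minors, determinant of M give the coefficients) is
  p(λ) = det(λ I - M) = λ^3 - 53λ^2 + 510λ - 784.
No integer candidate from the rational root theorem (±divisors of 784) is a root, so the roots are irrational. The cubic discriminant is Δ = 97990276 > 0, so there are three distinct real roots. p(1) = -326 and p(2) = 32 have opposite signs, so a root lies in (1, 2); Newton's method refines it to λ ≈ 1.8983. p(10) = 16 and p(11) = -256 have opposite signs, so a root lies in (10, 11); Newton's method refines it to λ ≈ 10.0636. p(41) = -46 and p(42) = 1232 have opposite signs, so a root lies in (41, 42); Newton's method refines it to λ ≈ 41.038. Check (Vieta): the three roots sum to 53, matching tr M = 53.
So the eigenvalues of A^T A are ≈ 1.8983, 10.0636, 41.038 (all ≥ 0, as they must be for A^T A). The largest is λ_max ≈ 41.038, hence ||A||_2 = sqrt(λ_max) ≈ 6.4061.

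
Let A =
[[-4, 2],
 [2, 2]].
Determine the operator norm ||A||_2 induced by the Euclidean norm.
||A||_2 = sqrt((28 + sqrt(208))/2) ≈ 4.6056 (= sqrt(largest eigenvalue of A^T A))

||A||_2 = sigma_max(A) = sqrt(lambda_max(A^T A)). Form the symmetric matrix M = A^T A =
[[20, -4],
 [-4, 8]].
Its characteristic polynomial (trace, determinant of M give the coefficients) is
  p(λ) = det(λ I - M) = λ^2 - 28λ + 144.
For λ^2 - 28λ + 144 the discriminant is 208. It is nonnegative but not a perfect square, so the roots are real and irrational: λ = (28 ± sqrt(208))/2 ≈ 21.2111, 6.7889.
So the eigenvalues of A^T A are ≈ 6.7889, 21.2111 (all ≥ 0, as they must be for A^T A). The largest is λ_max = (28 + sqrt(208))/2 ≈ 21.2111, hence ||A||_2 = sqrt(λ_max) = sqrt((28 + sqrt(208))/2) ≈ 4.6056.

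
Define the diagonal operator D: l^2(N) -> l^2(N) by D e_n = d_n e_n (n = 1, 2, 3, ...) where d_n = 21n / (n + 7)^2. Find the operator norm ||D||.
||D|| = 3/4 (attained at n = 7)

For D diagonal, ||D|| = sup_n |d_n|. Treat f(x) = 21x / (x + 7)^2 for real x > 0. By the quotient rule, f'(x) = 21(7 - x)/(x + 7)^3, which is positive for x < 7 and negative for x > 7. So f has a unique maximum at x = 7, and since 7 is a positive integer, the supremum over n ≥ 1 is attained at n = 7: d_7 = 21·7/(7 + 7)^2 = 21·7/196 = 3/4. Hence ||D|| = 3/4.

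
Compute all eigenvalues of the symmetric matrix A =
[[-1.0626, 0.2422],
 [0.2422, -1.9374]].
sigma(A) ≈ {-2, -1}

A is real symmetric, so its spectrum consists of real eigenvalues. Expanding the characteristic polynomial of the displayed matrix gives
  det(λ I - A) = p(λ) = λ^2 + (3)λ + (2).
Solving p(λ) = 0 yields eigenvalues ≈ -2, -1. (A is shown rounded to 4 decimals, so these recover the underlying integer eigenvalues to within that precision.)
Verification: the trace of A = -3 equals the sum of eigenvalues -3, and det(A) ≈ 2.0000 matches the eigenvalue product 2.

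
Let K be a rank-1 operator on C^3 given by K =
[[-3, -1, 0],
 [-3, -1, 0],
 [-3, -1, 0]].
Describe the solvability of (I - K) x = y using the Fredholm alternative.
(I - K) is invertible (det(I - K) = 5 ≠ 0), so for every y in C^3 the equation (I - K) x = y has a unique solution.

K has rank 1, so it is an outer product K = u v^T: every row of K is a multiple of one row vector. Reading off the entries, u = (1, 1, 1) and v = (-3, -1, 0) (row i of K equals u_i·v^T). A rank-one matrix u v^T satisfies K u = u (v·u) and kills the (2)-dimensional subspace v^⊥, so its characteristic polynomial is lambda^2 (lambda - v·u) with v·u = tr K = -4. Hence the eigenvalues of I - K are 1 (multiplicity 2) and 1 - (-4) = 5, so det(I - K) = 5. (Direct check: I - K =
[[4, 1, 0],
 [3, 2, 0],
 [3, 1, 1]]
has determinant 5.) The finite-dimensional Fredholm alternative says: either (I - K) is invertible, or ker(I - K) ≠ {0} and then range(I - K) = ker((I - K)^*)^⊥, with dim ker(I - K) = dim ker((I - K)^*). Since det(I - K) ≠ 0, 1 is not an eigenvalue of K and ker(I - K) = {0}, so we are in the first case: for every y there is a unique x = (I - K)^(-1) y. Explicitly, by the Sherman–Morrison formula, (I - u v^T)^(-1) = I + u v^T/(1 - v·u), i.e. (I - K)^(-1) = I + K/(5).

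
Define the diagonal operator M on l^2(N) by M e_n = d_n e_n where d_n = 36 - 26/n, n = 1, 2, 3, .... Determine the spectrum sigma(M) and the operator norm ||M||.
sigma(M) = {36 - 26/n : n ≥ 1} ∪ {36}; ||M|| = 36

A bounded diagonal operator on l^2 with diagonal entries d_n has spectrum equal to the closure of {d_n : n ≥ 1}: every d_n is an eigenvalue (with eigenvector e_n), so {d_n} ⊂ sigma(M); the spectrum is closed, so its closure is too; and for lambda not in the closure, (M - lambda I) has bounded inverse (the diagonal entries 1/(d_n - lambda) are bounded). For our sequence d_n = 36 - 26/n, n = 1, 2, 3, ...:
  - {d_n} = {36 - 26/n : n ≥ 1}; the only limit point is 36
  - closure = {36 - 26/n : n ≥ 1} ∪ {36}
For the norm: a diagonal operator has ||M|| = sup_n |d_n|. Here d_n = 36 - 26/n increases monotonically from d_1 = 10 toward 36, with all terms in [10, 36); so sup_n |d_n| = 36 (the supremum is the limit, not attained). So ||M|| = 36.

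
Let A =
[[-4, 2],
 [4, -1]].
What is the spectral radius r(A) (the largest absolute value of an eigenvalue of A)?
r(A) = (5 + sqrt(41))/2 ≈ 5.7016

The eigenvalues of A are the roots of its characteristic polynomial. With M = A (coefficients from the trace and determinant):
  p(λ) = det(λ I - M) = λ^2 + 5λ - 4.
For λ^2 + 5λ - 4 the discriminant is 41. It is nonnegative but not a perfect square, so the roots are real and irrational: λ = (-5 ± sqrt(41))/2 ≈ 0.7016, -5.7016.
Thus the eigenvalues (to 4 decimals) are 0.7016 (modulus 0.7016); -5.7016 (modulus 5.7016). The spectral radius is the largest modulus: r(A) = (5 + sqrt(41))/2 ≈ 5.7016. (Cross-check: r(A) ≤ ||A||_2 ≈ 6.0467; equality holds whenever A is normal, though it can also hold for some non-normal A.)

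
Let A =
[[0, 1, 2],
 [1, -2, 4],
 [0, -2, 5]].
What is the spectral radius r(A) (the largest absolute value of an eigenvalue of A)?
r(A) = 3

The eigenvalues of A are the roots of its characteristic polynomial. With M = A (coefficients from the trace, the sum of principal 2x2 minors, and det A):
  p(λ) = det(λ I - M) = λ^3 - 3λ^2 - 3λ + 9.
By the rational root theorem any rational root is an integer divisor of 9. Testing λ = 3: p(3) = 27 - 27 - 9 + 9 = 0, so λ = 3 is a root. Dividing out (λ - 3) leaves p(λ) = (λ - 3)(λ^2 - 3). For λ^2 - 3 the discriminant is 12. It is nonnegative but not a perfect square, so the roots are real and irrational: λ = ± sqrt(12)/2 ≈ 1.7321, -1.7321.
Thus the eigenvalues (to 4 decimals) are 1.7321 (modulus 1.7321); -1.7321 (modulus 1.7321); 3 (modulus 3). The spectral radius is the largest modulus: r(A) = 3. (Cross-check: r(A) ≤ ||A||_2 ≈ 7.1746; equality holds whenever A is normal, though it can also hold for some non-normal A.)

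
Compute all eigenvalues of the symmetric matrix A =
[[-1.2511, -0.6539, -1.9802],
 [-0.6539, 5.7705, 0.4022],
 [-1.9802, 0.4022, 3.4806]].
sigma(A) ≈ {-2, 4, 6}

A is real symmetric, so its spectrum consists of real eigenvalues. Expanding the characteristic polynomial of the displayed matrix gives
  det(λ I - A) = p(λ) = λ^3 + (-8)λ^2 + (4)λ + (48).
Solving p(λ) = 0 yields eigenvalues ≈ -2, 4, 6. (A is shown rounded to 4 decimals, so these recover the underlying integer eigenvalues to within that precision.)
Verification: the trace of A = 8 equals the sum of eigenvalues 8, and det(A) ≈ -47.9996 matches the eigenvalue product -48.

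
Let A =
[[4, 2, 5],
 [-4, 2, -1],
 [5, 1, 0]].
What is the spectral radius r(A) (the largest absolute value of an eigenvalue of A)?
r(A) ≈ 4.7864

The eigenvalues of A are the roots of its characteristic polynomial. With M = A (coefficients from the trace, the sum of principal 2x2 minors, and det A):
  p(λ) = det(λ I - M) = λ^3 - 6λ^2 - 8λ + 76.
No integer candidate from the rational root theorem (±divisors of 76) is a root, so the roots are irrational. The cubic discriminant is Δ = -20272 < 0, so there is one real root and a complex-conjugate pair. p(-4) = -52 and p(-3) = 19 have opposite signs, so a root lies in (-4, -3); Newton's method refines it to λ ≈ -3.3174. Dividing out (λ - (-3.3174)) leaves approximately λ^2 - 9.3174λ + 22.9095. For λ^2 - 9.3174λ + 22.9095 the discriminant is -4.8242. It is negative, so the remaining roots are the complex-conjugate pair λ ≈ 4.6587 ± 1.0982i. Their product equals the constant term, so |λ|^2 ≈ 22.9095 and |λ| ≈ 4.7864.
Thus the eigenvalues (to 4 decimals) are -3.3174 (modulus 3.3174); 4.6587 ± 1.0982i (modulus 4.7864). The spectral radius is the largest modulus: r(A) ≈ 4.7864. (Cross-check: r(A) ≤ ||A||_2 ≈ 8.4358; equality holds whenever A is normal, though it can also hold for some non-normal A.)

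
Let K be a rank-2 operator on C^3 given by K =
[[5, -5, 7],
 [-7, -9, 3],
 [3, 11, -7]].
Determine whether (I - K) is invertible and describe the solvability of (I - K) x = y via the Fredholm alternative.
(I - K) is invertible (det(I - K) = -94 ≠ 0), so for every y in C^3 the equation (I - K) x = y has a unique solution.

K has rank 2 and factors as K = U V^T = u1 v1^T + u2 v2^T with u1 = (2, 2, -3), v1 = (1, -3, 3), u2 = (1, -3, 2), v2 = (3, 1, 1) (multiplying out reproduces the displayed K). The nonzero eigenvalues of U V^T coincide with those of the 2 x 2 matrix G = V^T U = [[v1·u1, v1·u2], [v2·u1, v2·u2]] = [[-13, 16], [5, 2]], and by the Sylvester determinant identity det(I_3 - U V^T) = det(I_2 - V^T U) = det([[14, -16], [-5, -1]]) = (14)(-1) - (-16)(-5) = -94. (Direct check: I - K =
[[-4, 5, -7],
 [7, 10, -3],
 [-3, -11, 8]]
has determinant -94.) The finite-dimensional Fredholm alternative says: either (I - K) is invertible, or ker(I - K) ≠ {0} and then range(I - K) = ker((I - K)^*)^⊥, with dim ker(I - K) = dim ker((I - K)^*). Since det(I - K) ≠ 0, 1 is not an eigenvalue of K and ker(I - K) = {0}, so we are in the first case: for every y there is a unique x = (I - K)^(-1) y. (Explicitly, by the Woodbury identity, (I - U V^T)^(-1) = I + U (I_2 - G)^(-1) V^T.)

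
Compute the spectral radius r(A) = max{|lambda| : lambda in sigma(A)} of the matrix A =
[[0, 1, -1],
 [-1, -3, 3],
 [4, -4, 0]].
r(A) ≈ 4.0404

The eigenvalues of A are the roots of its characteristic polynomial. With M = A (coefficients from the trace, the sum of principal 2x2 minors, and det A):
  p(λ) = det(λ I - M) = λ^3 + 3λ^2 + 17λ + 4.
No integer candidate from the rational root theorem (±divisors of 4) is a root, so the roots are irrational. The cubic discriminant is Δ = -14243 < 0, so there is one real root and a complex-conjugate pair. p(-1) = -11 and p(0) = 4 have opposite signs, so a root lies in (-1, 0); Newton's method refines it to λ ≈ -0.245. Dividing out (λ - (-0.245)) leaves approximately λ^2 + 2.755λ + 16.325. For λ^2 + 2.755λ + 16.325 the discriminant is -57.71. It is negative, so the remaining roots are the complex-conjugate pair λ ≈ -1.3775 ± 3.7984i. Their product equals the constant term, so |λ|^2 ≈ 16.325 and |λ| ≈ 4.0404.
Thus the eigenvalues (to 4 decimals) are -0.245 (modulus 0.245); -1.3775 ± 3.7984i (modulus 4.0404). The spectral radius is the largest modulus: r(A) ≈ 4.0404. (Cross-check: r(A) ≤ ||A||_2 ≈ 6.0766; equality holds whenever A is normal, though it can also hold for some non-normal A.)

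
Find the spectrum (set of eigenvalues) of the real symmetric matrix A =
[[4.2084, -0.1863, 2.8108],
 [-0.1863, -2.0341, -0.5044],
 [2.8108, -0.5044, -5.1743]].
sigma(A) ≈ {-6, -2, 5}

A is real symmetric, so its spectrum consists of real eigenvalues. Expanding the characteristic polynomial of the displayed matrix gives
  det(λ I - A) = p(λ) = λ^3 + (3)λ^2 + (-28)λ + (-60.0013).
Solving p(λ) = 0 yields eigenvalues ≈ -6, -2, 5. (A is shown rounded to 4 decimals, so these recover the underlying integer eigenvalues to within that precision.)
Verification: the trace of A = -3 equals the sum of eigenvalues -3, and det(A) ≈ 60.0013 matches the eigenvalue product 60.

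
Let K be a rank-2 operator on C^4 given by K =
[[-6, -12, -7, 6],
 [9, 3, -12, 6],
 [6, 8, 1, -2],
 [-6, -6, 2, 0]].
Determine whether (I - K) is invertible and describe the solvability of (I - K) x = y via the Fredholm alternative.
(I - K) is invertible (det(I - K) = 304 ≠ 0), so for every y in C^4 the equation (I - K) x = y has a unique solution.

K has rank 2 and factors as K = U V^T = u1 v1^T + u2 v2^T with u1 = (3, 3, -1, 0), v1 = (0, -2, -3, 2), u2 = (2, -3, -2, 2), v2 = (-3, -3, 1, 0) (multiplying out reproduces the displayed K). The nonzero eigenvalues of U V^T coincide with those of the 2 x 2 matrix G = V^T U = [[v1·u1, v1·u2], [v2·u1, v2·u2]] = [[-3, 16], [-19, 1]], and by the Sylvester determinant identity det(I_4 - U V^T) = det(I_2 - V^T U) = det([[4, -16], [19, 0]]) = (4)(0) - (-16)(19) = 304. (Direct check: I - K =
[[7, 12, 7, -6],
 [-9, -2, 12, -6],
 [-6, -8, 0, 2],
 [6, 6, -2, 1]]
has determinant 304.) The finite-dimensional Fredholm alternative says: either (I - K) is invertible, or ker(I - K) ≠ {0} and then range(I - K) = ker((I - K)^*)^⊥, with dim ker(I - K) = dim ker((I - K)^*). Since det(I - K) ≠ 0, 1 is not an eigenvalue of K and ker(I - K) = {0}, so we are in the first case: for every y there is a unique x = (I - K)^(-1) y. (Explicitly, by the Woodbury identity, (I - U V^T)^(-1) = I + U (I_2 - G)^(-1) V^T.)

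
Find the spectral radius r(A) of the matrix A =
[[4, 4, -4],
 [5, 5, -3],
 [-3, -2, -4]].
r(A) ≈ 10.2115

The eigenvalues of A are the roots of its characteristic polynomial. With M = A (coefficients from the trace, the sum of principal 2x2 minors, and det A):
  p(λ) = det(λ I - M) = λ^3 - 5λ^2 - 54λ + 8.
No integer candidate from the rational root theorem (±divisors of 8) is a root, so the roots are irrational. The cubic discriminant is Δ = 743908 > 0, so there are three distinct real roots. p(-6) = -64 and p(-5) = 28 have opposite signs, so a root lies in (-6, -5); Newton's method refines it to λ ≈ -5.3577. p(0) = 8 and p(1) = -50 have opposite signs, so a root lies in (0, 1); Newton's method refines it to λ ≈ 0.1462. p(10) = -32 and p(11) = 140 have opposite signs, so a root lies in (10, 11); Newton's method refines it to λ ≈ 10.2115. Check (Vieta): the three roots sum to 5, matching tr M = 5.
Thus the eigenvalues (to 4 decimals) are -5.3577 (modulus 5.3577); 0.1462 (modulus 0.1462); 10.2115 (modulus 10.2115). The spectral radius is the largest modulus: r(A) ≈ 10.2115. (Cross-check: r(A) ≤ ||A||_2 ≈ 10.3794; equality holds whenever A is normal, though it can also hold for some non-normal A.)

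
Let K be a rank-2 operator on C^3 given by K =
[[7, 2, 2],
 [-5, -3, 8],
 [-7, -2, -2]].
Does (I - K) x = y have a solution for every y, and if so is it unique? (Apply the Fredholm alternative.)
(I - K) is invertible (det(I - K) = 10 ≠ 0), so for every y in C^3 the equation (I - K) x = y has a unique solution.

K has rank 2 and factors as K = U V^T = u1 v1^T + u2 v2^T with u1 = (-3, -1, 3), v1 = (-1, 0, -2), u2 = (2, -3, -2), v2 = (2, 1, -2) (multiplying out reproduces the displayed K). The nonzero eigenvalues of U V^T coincide with those of the 2 x 2 matrix G = V^T U = [[v1·u1, v1·u2], [v2·u1, v2·u2]] = [[-3, 2], [-13, 5]], and by the Sylvester determinant identity det(I_3 - U V^T) = det(I_2 - V^T U) = det([[4, -2], [13, -4]]) = (4)(-4) - (-2)(13) = 10. (Direct check: I - K =
[[-6, -2, -2],
 [5, 4, -8],
 [7, 2, 3]]
has determinant 10.) The finite-dimensional Fredholm alternative says: either (I - K) is invertible, or ker(I - K) ≠ {0} and then range(I - K) = ker((I - K)^*)^⊥, with dim ker(I - K) = dim ker((I - K)^*). Since det(I - K) ≠ 0, 1 is not an eigenvalue of K and ker(I - K) = {0}, so we are in the first case: for every y there is a unique x = (I - K)^(-1) y. (Explicitly, by the Woodbury identity, (I - U V^T)^(-1) = I + U (I_2 - G)^(-1) V^T.)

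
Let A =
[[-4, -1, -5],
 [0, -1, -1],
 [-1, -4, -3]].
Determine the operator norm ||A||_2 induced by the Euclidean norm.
||A||_2 ≈ 7.7292 (= sqrt(largest eigenvalue of A^T A))

||A||_2 = sigma_max(A) = sqrt(lambda_max(A^T A)). Form the symmetric matrix M = A^T A =
[[17, 8, 23],
 [8, 18, 18],
 [23, 18, 35]].
Its characteristic polynomial (trace, sum of principal 2x2 minors, determinant of M give the coefficients) is
  p(λ) = det(λ I - M) = λ^3 - 70λ^2 + 614λ - 64.
No integer candidate from the rational root theorem (±divisors of 64) is a root, so the roots are irrational. The cubic discriminant is Δ = 882972592 > 0, so there are three distinct real roots. p(0) = -64 and p(1) = 481 have opposite signs, so a root lies in (0, 1); Newton's method refines it to λ ≈ 0.1055. p(10) = 76 and p(11) = -449 have opposite signs, so a root lies in (10, 11); Newton's method refines it to λ ≈ 10.1544. p(59) = -2129 and p(60) = 776 have opposite signs, so a root lies in (59, 60); Newton's method refines it to λ ≈ 59.7401. Check (Vieta): the three roots sum to 70, matching tr M = 70.
So the eigenvalues of A^T A are ≈ 0.1055, 10.1544, 59.7401 (all ≥ 0, as they must be for A^T A). The largest is λ_max ≈ 59.7401, hence ||A||_2 = sqrt(λ_max) ≈ 7.7292.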